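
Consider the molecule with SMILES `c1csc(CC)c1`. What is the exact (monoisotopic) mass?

112.0347

Atom tally by fragment:
  thiophene ring core → C:4 H:4 S:1
  (− 1 ring H displaced by substituents)
  + C2H5 → C:2 H:5
Element totals:
  C: 6
  H: 8
  S: 1
Molecular formula: C6H8S.
  M = 6(12.0) + 8(1.007825) + 31.972071
    = 72.000000 + 8.062600 + 31.972071 = 112.034671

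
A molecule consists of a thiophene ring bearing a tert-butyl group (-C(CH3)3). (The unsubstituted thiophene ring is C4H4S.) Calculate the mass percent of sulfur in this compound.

22.86%

Atom tally by fragment:
  thiophene ring core → C:4 H:4 S:1
  (− 1 ring H displaced by substituents)
  + C(CH3)3 → C:4 H:9
Element totals:
  C: 8
  H: 12
  S: 1
Molecular formula: C8H12S.
Molar mass = 140.244 g/mol.
Mass from S: 1 × 32.06 = 32.060 g/mol.
%S = 32.060 / 140.244 × 100 = 22.86%.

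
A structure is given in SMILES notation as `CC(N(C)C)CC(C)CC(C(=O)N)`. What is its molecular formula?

C10H22N2O

Atom tally by fragment:
  CH3 → C:1 H:3
  CH(N(CH3)2) → C:3 H:7 N:1
  CH2 → C:1 H:2
  CH(CH3) → C:2 H:4
  CH2 → C:1 H:2
  CH2CONH2 → C:2 H:4 O:1 N:1
Element totals:
  C: 10
  H: 22
  N: 2
  O: 1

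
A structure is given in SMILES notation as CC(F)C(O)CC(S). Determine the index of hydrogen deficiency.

0

Atom tally by fragment:
  CH3 → C:1 H:3
  CH(F) → C:1 H:1 F:1
  CH(OH) → C:1 H:2 O:1
  CH2 → C:1 H:2
  CH2SH → C:1 H:3 S:1
Element totals:
  C: 5
  H: 11
  F: 1
  O: 1
  S: 1
Molecular formula: C5H11FOS.
DoU = (2C + 2 + N − H − X) / 2 = (2·5 + 2 + 0 − 11 − 1) / 2 = 0.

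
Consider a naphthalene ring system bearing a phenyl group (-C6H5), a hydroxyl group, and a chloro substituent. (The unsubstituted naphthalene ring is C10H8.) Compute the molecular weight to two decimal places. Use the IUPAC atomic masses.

Atom tally by fragment:
  naphthalene ring system core → C:10 H:8
  (− 3 ring H displaced by substituents)
  + C6H5 → C:6 H:5
  + OH → O:1 H:1
  + Cl → Cl:1
Element totals:
  C: 16
  H: 11
  Cl: 1
  O: 1
Molecular formula: C16H11ClO.
  M = 16(12.011) + 11(1.008) + 35.45 + 15.999
    = 192.176 + 11.088 + 35.450 + 15.999 = 254.713

254.71 g/mol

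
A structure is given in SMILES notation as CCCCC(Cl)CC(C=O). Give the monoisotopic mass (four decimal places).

162.0811

Atom tally by fragment:
  CH3 → C:1 H:3
  CH2 → C:1 H:2
  CH2 → C:1 H:2
  CH2 → C:1 H:2
  CH(Cl) → C:1 H:1 Cl:1
  CH2 → C:1 H:2
  CH2CHO → C:2 H:3 O:1
Element totals:
  C: 8
  H: 15
  Cl: 1
  O: 1
Molecular formula: C8H15ClO.
  M = 8(12.0) + 15(1.007825) + 34.968853 + 15.994915
    = 96.000000 + 15.117375 + 34.968853 + 15.994915 = 162.081143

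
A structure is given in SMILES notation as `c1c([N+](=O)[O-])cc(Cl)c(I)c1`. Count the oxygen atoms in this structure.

2

Atom tally by fragment:
  benzene ring core → C:6 H:6
  (− 3 ring H displaced by substituents)
  + NO2 → N:1 O:2
  + Cl → Cl:1
  + I → I:1
Element totals:
  C: 6
  H: 3
  Cl: 1
  I: 1
  N: 1
  O: 2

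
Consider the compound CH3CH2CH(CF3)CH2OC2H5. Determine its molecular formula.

Atom tally by fragment:
  CH3 → C:1 H:3
  CH2 → C:1 H:2
  CH(CF3) → C:2 H:1 F:3
  CH2OC2H5 → C:3 H:7 O:1
Element totals:
  C: 7
  H: 13
  F: 3
  O: 1

C7H13F3O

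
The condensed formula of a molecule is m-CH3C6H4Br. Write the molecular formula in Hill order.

C7H7Br

Atom tally by fragment:
  benzene ring core → C:6 H:6
  (− 2 ring H displaced by substituents)
  + CH3 → C:1 H:3
  + Br → Br:1
Element totals:
  C: 7
  H: 7
  Br: 1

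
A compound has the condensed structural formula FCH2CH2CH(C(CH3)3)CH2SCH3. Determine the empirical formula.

Atom tally by fragment:
  FCH2 → C:1 H:2 F:1
  CH2 → C:1 H:2
  CH(C(CH3)3) → C:5 H:10
  CH2SCH3 → C:2 H:5 S:1
Element totals:
  C: 9
  H: 19
  F: 1
  S: 1
Molecular formula: C9H19FS.
gcd of subscripts (9, 1, 19, 1) = 1, so the empirical formula equals the molecular formula.

C9H19FS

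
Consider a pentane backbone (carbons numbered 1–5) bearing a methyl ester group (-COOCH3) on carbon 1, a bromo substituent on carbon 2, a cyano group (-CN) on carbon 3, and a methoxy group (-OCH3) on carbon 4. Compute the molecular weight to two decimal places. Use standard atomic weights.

Atom tally by fragment:
  CH3OOCCH2 → C:3 H:5 O:2
  CH(Br) → C:1 H:1 Br:1
  CH(CN) → C:2 H:1 N:1
  CH(OCH3) → C:2 H:4 O:1
  CH3 → C:1 H:3
Element totals:
  C: 9
  H: 14
  Br: 1
  N: 1
  O: 3
Molecular formula: C9H14BrNO3.
  M = 9(12.011) + 14(1.008) + 79.904 + 14.007 + 3(15.999)
    = 108.099 + 14.112 + 79.904 + 14.007 + 47.997 = 264.119

264.12 g/mol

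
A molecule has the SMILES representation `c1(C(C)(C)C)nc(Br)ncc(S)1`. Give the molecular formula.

Atom tally by fragment:
  pyrimidine ring core → C:4 H:4 N:2
  (− 3 ring H displaced by substituents)
  + C(CH3)3 → C:4 H:9
  + Br → Br:1
  + SH → S:1 H:1
Element totals:
  C: 8
  H: 11
  Br: 1
  N: 2
  S: 1

C8H11BrN2S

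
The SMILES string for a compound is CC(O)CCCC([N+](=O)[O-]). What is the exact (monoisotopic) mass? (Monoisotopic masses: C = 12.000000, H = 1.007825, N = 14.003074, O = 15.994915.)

Atom tally by fragment:
  CH3 → C:1 H:3
  CH(OH) → C:1 H:2 O:1
  CH2 → C:1 H:2
  CH2 → C:1 H:2
  CH2 → C:1 H:2
  CH2NO2 → C:1 H:2 N:1 O:2
Element totals:
  C: 6
  H: 13
  N: 1
  O: 3
Molecular formula: C6H13NO3.
  M = 6(12.0) + 13(1.007825) + 14.003074 + 3(15.994915)
    = 72.000000 + 13.101725 + 14.003074 + 47.984745 = 147.089544

147.0895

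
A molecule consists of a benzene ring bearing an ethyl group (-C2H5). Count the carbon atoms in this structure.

Atom tally by fragment:
  benzene ring core → C:6 H:6
  (− 1 ring H displaced by substituents)
  + C2H5 → C:2 H:5
Element totals:
  C: 8
  H: 10

8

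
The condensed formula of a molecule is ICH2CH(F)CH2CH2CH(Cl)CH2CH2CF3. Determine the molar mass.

Atom tally by fragment:
  ICH2 → C:1 H:2 I:1
  CH(F) → C:1 H:1 F:1
  CH2 → C:1 H:2
  CH2 → C:1 H:2
  CH(Cl) → C:1 H:1 Cl:1
  CH2 → C:1 H:2
  CH2CF3 → C:2 H:2 F:3
Element totals:
  C: 8
  H: 12
  Cl: 1
  F: 4
  I: 1
Molecular formula: C8H12ClF4I.
  M = 8(12.011) + 12(1.008) + 35.45 + 4(18.998) + 126.904
    = 96.088 + 12.096 + 35.450 + 75.992 + 126.904 = 346.530

346.53 g/mol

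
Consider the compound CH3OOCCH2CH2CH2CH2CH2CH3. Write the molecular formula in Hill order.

C8H16O2

Element totals:
  C: 8
  H: 16
  O: 2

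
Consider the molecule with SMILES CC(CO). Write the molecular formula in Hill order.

Atom tally by fragment:
  CH3 → C:1 H:3
  CH2CH2OH → C:2 H:5 O:1
Element totals:
  C: 3
  H: 8
  O: 1

C3H8O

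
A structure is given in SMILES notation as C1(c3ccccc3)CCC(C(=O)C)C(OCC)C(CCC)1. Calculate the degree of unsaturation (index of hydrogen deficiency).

Atom tally by fragment:
  cyclohexane ring core → C:6 H:12
  (− 4 ring H displaced by substituents)
  + C6H5 → C:6 H:5
  + COCH3 → C:2 H:3 O:1
  + OC2H5 → C:2 H:5 O:1
  + CH2CH2CH3 → C:3 H:7
Element totals:
  C: 19
  H: 28
  O: 2
Molecular formula: C19H28O2.
DoU = (2C + 2 + N − H − X) / 2 = (2·19 + 2 + 0 − 28 − 0) / 2 = 6.

6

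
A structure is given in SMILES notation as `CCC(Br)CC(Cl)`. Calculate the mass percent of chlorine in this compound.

19.11%

Atom tally by fragment:
  CH3 → C:1 H:3
  CH2 → C:1 H:2
  CH(Br) → C:1 H:1 Br:1
  CH2 → C:1 H:2
  CH2Cl → C:1 H:2 Cl:1
Element totals:
  C: 5
  H: 10
  Br: 1
  Cl: 1
Molecular formula: C5H10BrCl.
Molar mass = 185.489 g/mol.
Mass from Cl: 1 × 35.45 = 35.450 g/mol.
%Cl = 35.450 / 185.489 × 100 = 19.11%.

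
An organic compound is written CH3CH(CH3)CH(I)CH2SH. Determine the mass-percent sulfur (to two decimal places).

13.93%

Atom tally by fragment:
  CH3 → C:1 H:3
  CH(CH3) → C:2 H:4
  CH(I) → C:1 H:1 I:1
  CH2SH → C:1 H:3 S:1
Element totals:
  C: 5
  H: 11
  I: 1
  S: 1
Molecular formula: C5H11IS.
Molar mass = 230.107 g/mol.
Mass from S: 1 × 32.06 = 32.060 g/mol.
%S = 32.060 / 230.107 × 100 = 13.93%.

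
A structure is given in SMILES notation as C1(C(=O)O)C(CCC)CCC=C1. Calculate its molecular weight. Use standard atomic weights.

168.24 g/mol

Atom tally by fragment:
  cyclohexene ring core → C:6 H:10
  (− 2 ring H displaced by substituents)
  + COOH → C:1 H:1 O:2
  + CH2CH2CH3 → C:3 H:7
Element totals:
  C: 10
  H: 16
  O: 2
Molecular formula: C10H16O2.
  M = 10(12.011) + 16(1.008) + 2(15.999)
    = 120.110 + 16.128 + 31.998 = 168.236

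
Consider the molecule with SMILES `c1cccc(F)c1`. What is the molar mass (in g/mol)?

Atom tally by fragment:
  benzene ring core → C:6 H:6
  (− 1 ring H displaced by substituents)
  + F → F:1
Element totals:
  C: 6
  H: 5
  F: 1
Molecular formula: C6H5F.
  M = 6(12.011) + 5(1.008) + 18.998
    = 72.066 + 5.040 + 18.998 = 96.104

96.10 g/mol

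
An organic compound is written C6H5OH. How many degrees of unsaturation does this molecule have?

Atom tally by fragment:
  benzene ring core → C:6 H:6
  (− 1 ring H displaced by substituents)
  + OH → O:1 H:1
Element totals:
  C: 6
  H: 6
  O: 1
Molecular formula: C6H6O.
DoU = (2C + 2 + N − H − X) / 2 = (2·6 + 2 + 0 − 6 − 0) / 2 = 4.

4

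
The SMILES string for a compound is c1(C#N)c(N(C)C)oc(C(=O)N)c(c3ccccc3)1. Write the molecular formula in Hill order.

C14H13N3O2

Atom tally by fragment:
  furan ring core → C:4 H:4 O:1
  (− 4 ring H displaced by substituents)
  + CN → C:1 N:1
  + N(CH3)2 → N:1 C:2 H:6
  + CONH2 → C:1 H:2 O:1 N:1
  + C6H5 → C:6 H:5
Element totals:
  C: 14
  H: 13
  N: 3
  O: 2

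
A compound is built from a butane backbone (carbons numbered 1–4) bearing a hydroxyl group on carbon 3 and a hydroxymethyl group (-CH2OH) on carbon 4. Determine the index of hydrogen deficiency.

0

Atom tally by fragment:
  CH3 → C:1 H:3
  CH2 → C:1 H:2
  CH(OH) → C:1 H:2 O:1
  CH2CH2OH → C:2 H:5 O:1
Element totals:
  C: 5
  H: 12
  O: 2
Molecular formula: C5H12O2.
DoU = (2C + 2 + N − H − X) / 2 = (2·5 + 2 + 0 − 12 − 0) / 2 = 0.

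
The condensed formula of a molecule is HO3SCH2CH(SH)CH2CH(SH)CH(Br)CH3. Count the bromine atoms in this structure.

1

Atom tally by fragment:
  HO3SCH2 → C:1 H:3 S:1 O:3
  CH(SH) → C:1 H:2 S:1
  CH2 → C:1 H:2
  CH(SH) → C:1 H:2 S:1
  CH(Br) → C:1 H:1 Br:1
  CH3 → C:1 H:3
Element totals:
  C: 6
  H: 13
  Br: 1
  O: 3
  S: 3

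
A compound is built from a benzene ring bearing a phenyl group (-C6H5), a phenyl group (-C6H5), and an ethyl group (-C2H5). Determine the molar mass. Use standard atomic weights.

258.36 g/mol

Atom tally by fragment:
  benzene ring core → C:6 H:6
  (− 3 ring H displaced by substituents)
  + C6H5 → C:6 H:5
  + C6H5 → C:6 H:5
  + C2H5 → C:2 H:5
Element totals:
  C: 20
  H: 18
Molecular formula: C20H18.
  M = 20(12.011) + 18(1.008)
    = 240.220 + 18.144 = 258.364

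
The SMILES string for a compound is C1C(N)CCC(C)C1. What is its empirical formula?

C7H15N

Atom tally by fragment:
  cyclohexane ring core → C:6 H:12
  (− 2 ring H displaced by substituents)
  + NH2 → N:1 H:2
  + CH3 → C:1 H:3
Element totals:
  C: 7
  H: 15
  N: 1
Molecular formula: C7H15N.
gcd of subscripts (7, 15, 1) = 1, so the empirical formula equals the molecular formula.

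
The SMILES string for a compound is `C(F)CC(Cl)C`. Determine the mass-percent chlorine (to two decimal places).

Atom tally by fragment:
  FCH2 → C:1 H:2 F:1
  CH2 → C:1 H:2
  CH(Cl) → C:1 H:1 Cl:1
  CH3 → C:1 H:3
Element totals:
  C: 4
  H: 8
  Cl: 1
  F: 1
Molecular formula: C4H8ClF.
Molar mass = 110.556 g/mol.
Mass from Cl: 1 × 35.45 = 35.450 g/mol.
%Cl = 35.450 / 110.556 × 100 = 32.07%.

32.07%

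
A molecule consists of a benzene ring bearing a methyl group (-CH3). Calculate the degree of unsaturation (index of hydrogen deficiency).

4

Atom tally by fragment:
  benzene ring core → C:6 H:6
  (− 1 ring H displaced by substituents)
  + CH3 → C:1 H:3
Element totals:
  C: 7
  H: 8
Molecular formula: C7H8.
DoU = (2C + 2 + N − H − X) / 2 = (2·7 + 2 + 0 − 8 − 0) / 2 = 4.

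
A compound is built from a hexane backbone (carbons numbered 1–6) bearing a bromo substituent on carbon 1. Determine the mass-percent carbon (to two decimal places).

Atom tally by fragment:
  BrCH2 → C:1 H:2 Br:1
  CH2 → C:1 H:2
  CH2 → C:1 H:2
  CH2 → C:1 H:2
  CH2 → C:1 H:2
  CH3 → C:1 H:3
Element totals:
  C: 6
  H: 13
  Br: 1
Molecular formula: C6H13Br.
Molar mass = 165.074 g/mol.
Mass from C: 6 × 12.011 = 72.066 g/mol.
%C = 72.066 / 165.074 × 100 = 43.66%.

43.66%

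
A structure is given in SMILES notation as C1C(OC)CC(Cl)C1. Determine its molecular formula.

Atom tally by fragment:
  cyclopentane ring core → C:5 H:10
  (− 2 ring H displaced by substituents)
  + OCH3 → C:1 H:3 O:1
  + Cl → Cl:1
Element totals:
  C: 6
  H: 11
  Cl: 1
  O: 1

C6H11ClO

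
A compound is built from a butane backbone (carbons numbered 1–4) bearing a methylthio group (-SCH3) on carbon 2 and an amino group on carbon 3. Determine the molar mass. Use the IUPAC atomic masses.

Atom tally by fragment:
  CH3 → C:1 H:3
  CH(SCH3) → C:2 H:4 S:1
  CH(NH2) → C:1 H:3 N:1
  CH3 → C:1 H:3
Element totals:
  C: 5
  H: 13
  N: 1
  S: 1
Molecular formula: C5H13NS.
  M = 5(12.011) + 13(1.008) + 14.007 + 32.06
    = 60.055 + 13.104 + 14.007 + 32.060 = 119.226

119.23 g/mol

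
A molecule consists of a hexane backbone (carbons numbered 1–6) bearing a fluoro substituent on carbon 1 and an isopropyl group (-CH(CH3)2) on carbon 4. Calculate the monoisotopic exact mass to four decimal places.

Atom tally by fragment:
  FCH2 → C:1 H:2 F:1
  CH2 → C:1 H:2
  CH2 → C:1 H:2
  CH(CH(CH3)2) → C:4 H:8
  CH2 → C:1 H:2
  CH3 → C:1 H:3
Element totals:
  C: 9
  H: 19
  F: 1
Molecular formula: C9H19F.
  M = 9(12.0) + 19(1.007825) + 18.998403
    = 108.000000 + 19.148675 + 18.998403 = 146.147078

146.1471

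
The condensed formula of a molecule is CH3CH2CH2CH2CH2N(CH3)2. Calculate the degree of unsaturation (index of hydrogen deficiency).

Element totals:
  C: 7
  H: 17
  N: 1
Molecular formula: C7H17N.
DoU = (2C + 2 + N − H − X) / 2 = (2·7 + 2 + 1 − 17 − 0) / 2 = 0.

0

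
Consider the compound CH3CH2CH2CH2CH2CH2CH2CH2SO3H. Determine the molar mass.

Atom tally by fragment:
  CH3 → C:1 H:3
  CH2 → C:1 H:2
  CH2 → C:1 H:2
  CH2 → C:1 H:2
  CH2 → C:1 H:2
  CH2 → C:1 H:2
  CH2 → C:1 H:2
  CH2SO3H → C:1 H:3 S:1 O:3
Element totals:
  C: 8
  H: 18
  O: 3
  S: 1
Molecular formula: C8H18O3S.
  M = 8(12.011) + 18(1.008) + 3(15.999) + 32.06
    = 96.088 + 18.144 + 47.997 + 32.060 = 194.289

194.29 g/mol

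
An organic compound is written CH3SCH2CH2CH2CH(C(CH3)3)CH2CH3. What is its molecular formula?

C11H24S

Atom tally by fragment:
  CH3SCH2 → C:2 H:5 S:1
  CH2 → C:1 H:2
  CH2 → C:1 H:2
  CH(C(CH3)3) → C:5 H:10
  CH2 → C:1 H:2
  CH3 → C:1 H:3
Element totals:
  C: 11
  H: 24
  S: 1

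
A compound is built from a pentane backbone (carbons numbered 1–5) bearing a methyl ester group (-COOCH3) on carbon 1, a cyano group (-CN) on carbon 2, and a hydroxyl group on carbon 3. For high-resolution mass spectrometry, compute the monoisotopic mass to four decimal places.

171.0895

Atom tally by fragment:
  CH3OOCCH2 → C:3 H:5 O:2
  CH(CN) → C:2 H:1 N:1
  CH(OH) → C:1 H:2 O:1
  CH2 → C:1 H:2
  CH3 → C:1 H:3
Element totals:
  C: 8
  H: 13
  N: 1
  O: 3
Molecular formula: C8H13NO3.
  M = 8(12.0) + 13(1.007825) + 14.003074 + 3(15.994915)
    = 96.000000 + 13.101725 + 14.003074 + 47.984745 = 171.089544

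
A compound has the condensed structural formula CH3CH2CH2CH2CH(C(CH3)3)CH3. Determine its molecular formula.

C10H22

Atom tally by fragment:
  CH3 → C:1 H:3
  CH2 → C:1 H:2
  CH2 → C:1 H:2
  CH2 → C:1 H:2
  CH(C(CH3)3) → C:5 H:10
  CH3 → C:1 H:3
Element totals:
  C: 10
  H: 22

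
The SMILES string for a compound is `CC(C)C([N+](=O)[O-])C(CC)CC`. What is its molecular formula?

C9H19NO2

Atom tally by fragment:
  CH3 → C:1 H:3
  CH(CH3) → C:2 H:4
  CH(NO2) → C:1 H:1 N:1 O:2
  CH(C2H5) → C:3 H:6
  CH2 → C:1 H:2
  CH3 → C:1 H:3
Element totals:
  C: 9
  H: 19
  N: 1
  O: 2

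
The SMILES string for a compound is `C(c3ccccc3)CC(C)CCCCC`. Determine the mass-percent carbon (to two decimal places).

Atom tally by fragment:
  C6H5CH2 → C:7 H:7
  CH2 → C:1 H:2
  CH(CH3) → C:2 H:4
  CH2 → C:1 H:2
  CH2 → C:1 H:2
  CH2 → C:1 H:2
  CH2 → C:1 H:2
  CH3 → C:1 H:3
Element totals:
  C: 15
  H: 24
Molecular formula: C15H24.
Molar mass = 204.357 g/mol.
Mass from C: 15 × 12.011 = 180.165 g/mol.
%C = 180.165 / 204.357 × 100 = 88.16%.

88.16%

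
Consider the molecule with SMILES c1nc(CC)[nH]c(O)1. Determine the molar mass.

Atom tally by fragment:
  imidazole ring core → C:3 H:4 N:2
  (− 2 ring H displaced by substituents)
  + C2H5 → C:2 H:5
  + OH → O:1 H:1
Element totals:
  C: 5
  H: 8
  N: 2
  O: 1
Molecular formula: C5H8N2O.
  M = 5(12.011) + 8(1.008) + 2(14.007) + 15.999
    = 60.055 + 8.064 + 28.014 + 15.999 = 112.132

112.13 g/mol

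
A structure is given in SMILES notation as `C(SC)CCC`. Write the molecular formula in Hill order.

Atom tally by fragment:
  CH3SCH2 → C:2 H:5 S:1
  CH2 → C:1 H:2
  CH2 → C:1 H:2
  CH3 → C:1 H:3
Element totals:
  C: 5
  H: 12
  S: 1

C5H12S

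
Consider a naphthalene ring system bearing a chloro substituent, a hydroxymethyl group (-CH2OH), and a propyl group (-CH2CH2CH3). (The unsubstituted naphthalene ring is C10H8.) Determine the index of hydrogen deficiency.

Atom tally by fragment:
  naphthalene ring system core → C:10 H:8
  (− 3 ring H displaced by substituents)
  + Cl → Cl:1
  + CH2OH → C:1 H:3 O:1
  + CH2CH2CH3 → C:3 H:7
Element totals:
  C: 14
  H: 15
  Cl: 1
  O: 1
Molecular formula: C14H15ClO.
DoU = (2C + 2 + N − H − X) / 2 = (2·14 + 2 + 0 − 15 − 1) / 2 = 7.

7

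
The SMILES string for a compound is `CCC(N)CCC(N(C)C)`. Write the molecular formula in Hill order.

C8H20N2

Atom tally by fragment:
  CH3 → C:1 H:3
  CH2 → C:1 H:2
  CH(NH2) → C:1 H:3 N:1
  CH2 → C:1 H:2
  CH2 → C:1 H:2
  CH2N(CH3)2 → C:3 H:8 N:1
Element totals:
  C: 8
  H: 20
  N: 2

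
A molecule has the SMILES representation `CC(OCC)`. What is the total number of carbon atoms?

4

Atom tally by fragment:
  CH3 → C:1 H:3
  CH2OC2H5 → C:3 H:7 O:1
Element totals:
  C: 4
  H: 10
  O: 1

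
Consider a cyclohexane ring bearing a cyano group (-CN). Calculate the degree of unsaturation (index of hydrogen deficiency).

Atom tally by fragment:
  cyclohexane ring core → C:6 H:12
  (− 1 ring H displaced by substituents)
  + CN → C:1 N:1
Element totals:
  C: 7
  H: 11
  N: 1
Molecular formula: C7H11N.
DoU = (2C + 2 + N − H − X) / 2 = (2·7 + 2 + 1 − 11 − 0) / 2 = 3.

3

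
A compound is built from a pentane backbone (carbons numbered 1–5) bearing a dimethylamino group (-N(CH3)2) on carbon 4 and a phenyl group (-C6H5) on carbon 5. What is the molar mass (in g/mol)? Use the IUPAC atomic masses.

191.32 g/mol

Atom tally by fragment:
  CH3 → C:1 H:3
  CH2 → C:1 H:2
  CH2 → C:1 H:2
  CH(N(CH3)2) → C:3 H:7 N:1
  CH2C6H5 → C:7 H:7
Element totals:
  C: 13
  H: 21
  N: 1
Molecular formula: C13H21N.
  M = 13(12.011) + 21(1.008) + 14.007
    = 156.143 + 21.168 + 14.007 = 191.318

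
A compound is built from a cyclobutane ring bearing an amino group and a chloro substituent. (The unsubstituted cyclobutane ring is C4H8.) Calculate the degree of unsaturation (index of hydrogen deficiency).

Atom tally by fragment:
  cyclobutane ring core → C:4 H:8
  (− 2 ring H displaced by substituents)
  + NH2 → N:1 H:2
  + Cl → Cl:1
Element totals:
  C: 4
  H: 8
  Cl: 1
  N: 1
Molecular formula: C4H8ClN.
DoU = (2C + 2 + N − H − X) / 2 = (2·4 + 2 + 1 − 8 − 1) / 2 = 1.

1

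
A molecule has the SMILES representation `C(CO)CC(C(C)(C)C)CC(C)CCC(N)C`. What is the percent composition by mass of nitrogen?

Atom tally by fragment:
  HOCH2CH2 → C:2 H:5 O:1
  CH2 → C:1 H:2
  CH(C(CH3)3) → C:5 H:10
  CH2 → C:1 H:2
  CH(CH3) → C:2 H:4
  CH2 → C:1 H:2
  CH2 → C:1 H:2
  CH(NH2) → C:1 H:3 N:1
  CH3 → C:1 H:3
Element totals:
  C: 15
  H: 33
  N: 1
  O: 1
Molecular formula: C15H33NO.
Molar mass = 243.435 g/mol.
Mass from N: 1 × 14.007 = 14.007 g/mol.
%N = 14.007 / 243.435 × 100 = 5.75%.

5.75%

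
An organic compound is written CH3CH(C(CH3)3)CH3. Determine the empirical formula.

Atom tally by fragment:
  CH3 → C:1 H:3
  CH(C(CH3)3) → C:5 H:10
  CH3 → C:1 H:3
Element totals:
  C: 7
  H: 16
Molecular formula: C7H16.
gcd of subscripts (7, 16) = 1, so the empirical formula equals the molecular formula.

C7H16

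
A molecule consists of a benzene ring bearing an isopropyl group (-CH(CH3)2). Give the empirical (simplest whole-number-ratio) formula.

Atom tally by fragment:
  benzene ring core → C:6 H:6
  (− 1 ring H displaced by substituents)
  + CH(CH3)2 → C:3 H:7
Element totals:
  C: 9
  H: 12
Molecular formula: C9H12.
gcd of subscripts = 3; dividing each by 3:
  C: 9/3 = 3
  H: 12/3 = 4

C3H4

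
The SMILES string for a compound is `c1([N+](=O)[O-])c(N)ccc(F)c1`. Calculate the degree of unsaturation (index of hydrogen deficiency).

5

Atom tally by fragment:
  benzene ring core → C:6 H:6
  (− 3 ring H displaced by substituents)
  + NO2 → N:1 O:2
  + NH2 → N:1 H:2
  + F → F:1
Element totals:
  C: 6
  H: 5
  F: 1
  N: 2
  O: 2
Molecular formula: C6H5FN2O2.
DoU = (2C + 2 + N − H − X) / 2 = (2·6 + 2 + 2 − 5 − 1) / 2 = 5.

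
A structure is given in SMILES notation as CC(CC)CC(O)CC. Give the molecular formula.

Atom tally by fragment:
  CH3 → C:1 H:3
  CH(C2H5) → C:3 H:6
  CH2 → C:1 H:2
  CH(OH) → C:1 H:2 O:1
  CH2 → C:1 H:2
  CH3 → C:1 H:3
Element totals:
  C: 8
  H: 18
  O: 1

C8H18O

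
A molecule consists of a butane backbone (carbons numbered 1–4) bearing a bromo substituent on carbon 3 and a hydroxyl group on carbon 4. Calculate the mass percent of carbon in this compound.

Atom tally by fragment:
  CH3 → C:1 H:3
  CH2 → C:1 H:2
  CH(Br) → C:1 H:1 Br:1
  CH2OH → C:1 H:3 O:1
Element totals:
  C: 4
  H: 9
  Br: 1
  O: 1
Molecular formula: C4H9BrO.
Molar mass = 153.019 g/mol.
Mass from C: 4 × 12.011 = 48.044 g/mol.
%C = 48.044 / 153.019 × 100 = 31.40%.

31.40%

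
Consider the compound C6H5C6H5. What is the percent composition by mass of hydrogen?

Element totals:
  C: 12
  H: 10
Molecular formula: C12H10.
Molar mass = 154.212 g/mol.
Mass from H: 10 × 1.008 = 10.080 g/mol.
%H = 10.080 / 154.212 × 100 = 6.54%.

6.54%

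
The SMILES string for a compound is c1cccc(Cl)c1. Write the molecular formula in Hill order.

Atom tally by fragment:
  benzene ring core → C:6 H:6
  (− 1 ring H displaced by substituents)
  + Cl → Cl:1
Element totals:
  C: 6
  H: 5
  Cl: 1

C6H5Cl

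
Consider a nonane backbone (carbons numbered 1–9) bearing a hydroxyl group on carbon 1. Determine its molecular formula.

Atom tally by fragment:
  HOCH2 → C:1 H:3 O:1
  CH2 → C:1 H:2
  CH2 → C:1 H:2
  CH2 → C:1 H:2
  CH2 → C:1 H:2
  CH2 → C:1 H:2
  CH2 → C:1 H:2
  CH2 → C:1 H:2
  CH3 → C:1 H:3
Element totals:
  C: 9
  H: 20
  O: 1

C9H20O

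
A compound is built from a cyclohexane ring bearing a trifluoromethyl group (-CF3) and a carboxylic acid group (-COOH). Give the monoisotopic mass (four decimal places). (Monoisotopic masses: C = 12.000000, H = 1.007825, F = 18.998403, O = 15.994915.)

196.0711

Atom tally by fragment:
  cyclohexane ring core → C:6 H:12
  (− 2 ring H displaced by substituents)
  + CF3 → C:1 F:3
  + COOH → C:1 H:1 O:2
Element totals:
  C: 8
  H: 11
  F: 3
  O: 2
Molecular formula: C8H11F3O2.
  M = 8(12.0) + 11(1.007825) + 3(18.998403) + 2(15.994915)
    = 96.000000 + 11.086075 + 56.995209 + 31.989830 = 196.071114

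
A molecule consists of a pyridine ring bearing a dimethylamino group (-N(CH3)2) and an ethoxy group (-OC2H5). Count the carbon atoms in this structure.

Atom tally by fragment:
  pyridine ring core → C:5 H:5 N:1
  (− 2 ring H displaced by substituents)
  + N(CH3)2 → N:1 C:2 H:6
  + OC2H5 → C:2 H:5 O:1
Element totals:
  C: 9
  H: 14
  N: 2
  O: 1

9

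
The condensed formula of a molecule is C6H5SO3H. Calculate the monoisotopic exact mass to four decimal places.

Atom tally by fragment:
  benzene ring core → C:6 H:6
  (− 1 ring H displaced by substituents)
  + SO3H → S:1 O:3 H:1
Element totals:
  C: 6
  H: 6
  O: 3
  S: 1
Molecular formula: C6H6O3S.
  M = 6(12.0) + 6(1.007825) + 3(15.994915) + 31.972071
    = 72.000000 + 6.046950 + 47.984745 + 31.972071 = 158.003766

158.0038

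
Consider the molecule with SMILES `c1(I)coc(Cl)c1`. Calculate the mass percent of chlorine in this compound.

Atom tally by fragment:
  furan ring core → C:4 H:4 O:1
  (− 2 ring H displaced by substituents)
  + I → I:1
  + Cl → Cl:1
Element totals:
  C: 4
  H: 2
  Cl: 1
  I: 1
  O: 1
Molecular formula: C4H2ClIO.
Molar mass = 228.413 g/mol.
Mass from Cl: 1 × 35.45 = 35.450 g/mol.
%Cl = 35.450 / 228.413 × 100 = 15.52%.

15.52%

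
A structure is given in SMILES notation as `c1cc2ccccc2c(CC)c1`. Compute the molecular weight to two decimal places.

Atom tally by fragment:
  naphthalene ring system core → C:10 H:8
  (− 1 ring H displaced by substituents)
  + C2H5 → C:2 H:5
Element totals:
  C: 12
  H: 12
Molecular formula: C12H12.
  M = 12(12.011) + 12(1.008)
    = 144.132 + 12.096 = 156.228

156.23 g/mol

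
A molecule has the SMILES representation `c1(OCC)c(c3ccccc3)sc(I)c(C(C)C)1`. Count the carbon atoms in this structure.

15

Atom tally by fragment:
  thiophene ring core → C:4 H:4 S:1
  (− 4 ring H displaced by substituents)
  + OC2H5 → C:2 H:5 O:1
  + C6H5 → C:6 H:5
  + I → I:1
  + CH(CH3)2 → C:3 H:7
Element totals:
  C: 15
  H: 17
  I: 1
  O: 1
  S: 1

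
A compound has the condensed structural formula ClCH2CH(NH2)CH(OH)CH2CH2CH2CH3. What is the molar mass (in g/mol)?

165.66 g/mol

Atom tally by fragment:
  ClCH2 → C:1 H:2 Cl:1
  CH(NH2) → C:1 H:3 N:1
  CH(OH) → C:1 H:2 O:1
  CH2 → C:1 H:2
  CH2 → C:1 H:2
  CH2 → C:1 H:2
  CH3 → C:1 H:3
Element totals:
  C: 7
  H: 16
  Cl: 1
  N: 1
  O: 1
Molecular formula: C7H16ClNO.
  M = 7(12.011) + 16(1.008) + 35.45 + 14.007 + 15.999
    = 84.077 + 16.128 + 35.450 + 14.007 + 15.999 = 165.661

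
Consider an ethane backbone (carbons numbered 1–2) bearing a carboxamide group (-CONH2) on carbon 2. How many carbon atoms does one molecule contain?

Atom tally by fragment:
  CH3 → C:1 H:3
  CH2CONH2 → C:2 H:4 O:1 N:1
Element totals:
  C: 3
  H: 7
  N: 1
  O: 1

3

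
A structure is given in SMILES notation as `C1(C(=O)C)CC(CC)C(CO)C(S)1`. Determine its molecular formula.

Atom tally by fragment:
  cyclopentane ring core → C:5 H:10
  (− 4 ring H displaced by substituents)
  + COCH3 → C:2 H:3 O:1
  + C2H5 → C:2 H:5
  + CH2OH → C:1 H:3 O:1
  + SH → S:1 H:1
Element totals:
  C: 10
  H: 18
  O: 2
  S: 1

C10H18O2S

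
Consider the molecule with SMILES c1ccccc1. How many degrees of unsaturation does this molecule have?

4

Atom tally by fragment:
  benzene ring core → C:6 H:6
Element totals:
  C: 6
  H: 6
Molecular formula: C6H6.
DoU = (2C + 2 + N − H − X) / 2 = (2·6 + 2 + 0 − 6 − 0) / 2 = 4.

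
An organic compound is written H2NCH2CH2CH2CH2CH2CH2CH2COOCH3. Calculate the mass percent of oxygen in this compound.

18.47%

Element totals:
  C: 9
  H: 19
  N: 1
  O: 2
Molecular formula: C9H19NO2.
Molar mass = 173.256 g/mol.
Mass from O: 2 × 15.999 = 31.998 g/mol.
%O = 31.998 / 173.256 × 100 = 18.47%.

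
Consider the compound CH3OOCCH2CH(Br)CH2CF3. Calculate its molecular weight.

249.03 g/mol

Atom tally by fragment:
  CH3OOCCH2 → C:3 H:5 O:2
  CH(Br) → C:1 H:1 Br:1
  CH2CF3 → C:2 H:2 F:3
Element totals:
  C: 6
  H: 8
  Br: 1
  F: 3
  O: 2
Molecular formula: C6H8BrF3O2.
  M = 6(12.011) + 8(1.008) + 79.904 + 3(18.998) + 2(15.999)
    = 72.066 + 8.064 + 79.904 + 56.994 + 31.998 = 249.026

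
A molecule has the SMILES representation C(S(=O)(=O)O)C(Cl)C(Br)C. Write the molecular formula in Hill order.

Atom tally by fragment:
  HO3SCH2 → C:1 H:3 S:1 O:3
  CH(Cl) → C:1 H:1 Cl:1
  CH(Br) → C:1 H:1 Br:1
  CH3 → C:1 H:3
Element totals:
  C: 4
  H: 8
  Br: 1
  Cl: 1
  O: 3
  S: 1

C4H8BrClO3S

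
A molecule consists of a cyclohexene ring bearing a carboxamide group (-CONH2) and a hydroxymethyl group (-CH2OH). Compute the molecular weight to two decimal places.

Atom tally by fragment:
  cyclohexene ring core → C:6 H:10
  (− 2 ring H displaced by substituents)
  + CONH2 → C:1 H:2 O:1 N:1
  + CH2OH → C:1 H:3 O:1
Element totals:
  C: 8
  H: 13
  N: 1
  O: 2
Molecular formula: C8H13NO2.
  M = 8(12.011) + 13(1.008) + 14.007 + 2(15.999)
    = 96.088 + 13.104 + 14.007 + 31.998 = 155.197

155.20 g/mol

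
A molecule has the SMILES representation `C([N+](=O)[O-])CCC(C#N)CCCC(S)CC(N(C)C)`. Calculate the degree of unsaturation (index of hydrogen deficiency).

3

Atom tally by fragment:
  O2NCH2 → C:1 H:2 N:1 O:2
  CH2 → C:1 H:2
  CH2 → C:1 H:2
  CH(CN) → C:2 H:1 N:1
  CH2 → C:1 H:2
  CH2 → C:1 H:2
  CH2 → C:1 H:2
  CH(SH) → C:1 H:2 S:1
  CH2 → C:1 H:2
  CH2N(CH3)2 → C:3 H:8 N:1
Element totals:
  C: 13
  H: 25
  N: 3
  O: 2
  S: 1
Molecular formula: C13H25N3O2S.
DoU = (2C + 2 + N − H − X) / 2 = (2·13 + 2 + 3 − 25 − 0) / 2 = 3.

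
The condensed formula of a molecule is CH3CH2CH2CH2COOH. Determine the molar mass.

Element totals:
  C: 5
  H: 10
  O: 2
Molecular formula: C5H10O2.
  M = 5(12.011) + 10(1.008) + 2(15.999)
    = 60.055 + 10.080 + 31.998 = 102.133

102.13 g/mol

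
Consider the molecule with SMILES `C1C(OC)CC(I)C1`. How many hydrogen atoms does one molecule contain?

Atom tally by fragment:
  cyclopentane ring core → C:5 H:10
  (− 2 ring H displaced by substituents)
  + OCH3 → C:1 H:3 O:1
  + I → I:1
Element totals:
  C: 6
  H: 11
  I: 1
  O: 1

11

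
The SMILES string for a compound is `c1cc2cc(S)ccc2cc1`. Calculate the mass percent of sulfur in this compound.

20.01%

Atom tally by fragment:
  naphthalene ring system core → C:10 H:8
  (− 1 ring H displaced by substituents)
  + SH → S:1 H:1
Element totals:
  C: 10
  H: 8
  S: 1
Molecular formula: C10H8S.
Molar mass = 160.234 g/mol.
Mass from S: 1 × 32.06 = 32.060 g/mol.
%S = 32.060 / 160.234 × 100 = 20.01%.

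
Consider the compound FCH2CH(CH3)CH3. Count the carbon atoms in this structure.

Atom tally by fragment:
  FCH2 → C:1 H:2 F:1
  CH(CH3) → C:2 H:4
  CH3 → C:1 H:3
Element totals:
  C: 4
  H: 9
  F: 1

4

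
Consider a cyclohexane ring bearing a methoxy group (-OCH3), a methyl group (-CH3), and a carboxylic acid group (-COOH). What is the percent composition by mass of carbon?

Atom tally by fragment:
  cyclohexane ring core → C:6 H:12
  (− 3 ring H displaced by substituents)
  + OCH3 → C:1 H:3 O:1
  + CH3 → C:1 H:3
  + COOH → C:1 H:1 O:2
Element totals:
  C: 9
  H: 16
  O: 3
Molecular formula: C9H16O3.
Molar mass = 172.224 g/mol.
Mass from C: 9 × 12.011 = 108.099 g/mol.
%C = 108.099 / 172.224 × 100 = 62.77%.

62.77%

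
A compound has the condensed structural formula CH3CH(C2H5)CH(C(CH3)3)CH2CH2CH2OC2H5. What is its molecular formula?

C14H30O

Atom tally by fragment:
  CH3 → C:1 H:3
  CH(C2H5) → C:3 H:6
  CH(C(CH3)3) → C:5 H:10
  CH2 → C:1 H:2
  CH2 → C:1 H:2
  CH2OC2H5 → C:3 H:7 O:1
Element totals:
  C: 14
  H: 30
  O: 1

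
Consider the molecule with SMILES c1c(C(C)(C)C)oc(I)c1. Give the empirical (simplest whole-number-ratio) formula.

C8H11IO

Atom tally by fragment:
  furan ring core → C:4 H:4 O:1
  (− 2 ring H displaced by substituents)
  + C(CH3)3 → C:4 H:9
  + I → I:1
Element totals:
  C: 8
  H: 11
  I: 1
  O: 1
Molecular formula: C8H11IO.
gcd of subscripts (8, 11, 1, 1) = 1, so the empirical formula equals the molecular formula.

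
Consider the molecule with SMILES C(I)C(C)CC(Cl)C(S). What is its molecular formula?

C6H12ClIS

Atom tally by fragment:
  ICH2 → C:1 H:2 I:1
  CH(CH3) → C:2 H:4
  CH2 → C:1 H:2
  CH(Cl) → C:1 H:1 Cl:1
  CH2SH → C:1 H:3 S:1
Element totals:
  C: 6
  H: 12
  Cl: 1
  I: 1
  S: 1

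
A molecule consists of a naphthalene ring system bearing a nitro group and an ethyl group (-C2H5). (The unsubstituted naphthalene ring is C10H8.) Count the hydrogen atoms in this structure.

11

Atom tally by fragment:
  naphthalene ring system core → C:10 H:8
  (− 2 ring H displaced by substituents)
  + NO2 → N:1 O:2
  + C2H5 → C:2 H:5
Element totals:
  C: 12
  H: 11
  N: 1
  O: 2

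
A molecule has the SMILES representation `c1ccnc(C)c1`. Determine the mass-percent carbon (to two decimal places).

Atom tally by fragment:
  pyridine ring core → C:5 H:5 N:1
  (− 1 ring H displaced by substituents)
  + CH3 → C:1 H:3
Element totals:
  C: 6
  H: 7
  N: 1
Molecular formula: C6H7N.
Molar mass = 93.129 g/mol.
Mass from C: 6 × 12.011 = 72.066 g/mol.
%C = 72.066 / 93.129 × 100 = 77.38%.

77.38%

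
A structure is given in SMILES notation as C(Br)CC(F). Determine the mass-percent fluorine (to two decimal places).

Atom tally by fragment:
  BrCH2 → C:1 H:2 Br:1
  CH2 → C:1 H:2
  CH2F → C:1 H:2 F:1
Element totals:
  C: 3
  H: 6
  Br: 1
  F: 1
Molecular formula: C3H6BrF.
Molar mass = 140.983 g/mol.
Mass from F: 1 × 18.998 = 18.998 g/mol.
%F = 18.998 / 140.983 × 100 = 13.48%.

13.48%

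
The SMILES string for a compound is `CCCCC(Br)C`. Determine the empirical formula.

C6H13Br

Atom tally by fragment:
  CH3 → C:1 H:3
  CH2 → C:1 H:2
  CH2 → C:1 H:2
  CH2 → C:1 H:2
  CH(Br) → C:1 H:1 Br:1
  CH3 → C:1 H:3
Element totals:
  C: 6
  H: 13
  Br: 1
Molecular formula: C6H13Br.
gcd of subscripts (1, 6, 13) = 1, so the empirical formula equals the molecular formula.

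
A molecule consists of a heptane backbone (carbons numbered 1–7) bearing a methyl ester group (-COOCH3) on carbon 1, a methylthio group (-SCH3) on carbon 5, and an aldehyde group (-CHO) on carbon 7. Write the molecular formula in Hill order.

Atom tally by fragment:
  CH3OOCCH2 → C:3 H:5 O:2
  CH2 → C:1 H:2
  CH2 → C:1 H:2
  CH2 → C:1 H:2
  CH(SCH3) → C:2 H:4 S:1
  CH2 → C:1 H:2
  CH2CHO → C:2 H:3 O:1
Element totals:
  C: 11
  H: 20
  O: 3
  S: 1

C11H20O3S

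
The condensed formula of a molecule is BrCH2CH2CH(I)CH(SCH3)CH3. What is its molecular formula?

C6H12BrIS

Element totals:
  C: 6
  H: 12
  Br: 1
  I: 1
  S: 1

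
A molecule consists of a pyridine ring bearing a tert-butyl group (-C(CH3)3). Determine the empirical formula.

Atom tally by fragment:
  pyridine ring core → C:5 H:5 N:1
  (− 1 ring H displaced by substituents)
  + C(CH3)3 → C:4 H:9
Element totals:
  C: 9
  H: 13
  N: 1
Molecular formula: C9H13N.
gcd of subscripts (9, 13, 1) = 1, so the empirical formula equals the molecular formula.

C9H13N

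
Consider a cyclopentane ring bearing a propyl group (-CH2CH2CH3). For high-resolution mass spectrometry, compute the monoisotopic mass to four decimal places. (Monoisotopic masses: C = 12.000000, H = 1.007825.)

112.1252

Atom tally by fragment:
  cyclopentane ring core → C:5 H:10
  (− 1 ring H displaced by substituents)
  + CH2CH2CH3 → C:3 H:7
Element totals:
  C: 8
  H: 16
Molecular formula: C8H16.
  M = 8(12.0) + 16(1.007825)
    = 96.000000 + 16.125200 = 112.125200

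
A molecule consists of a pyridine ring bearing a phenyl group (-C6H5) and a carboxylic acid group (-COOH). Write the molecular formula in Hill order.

Atom tally by fragment:
  pyridine ring core → C:5 H:5 N:1
  (− 2 ring H displaced by substituents)
  + C6H5 → C:6 H:5
  + COOH → C:1 H:1 O:2
Element totals:
  C: 12
  H: 9
  N: 1
  O: 2

C12H9NO2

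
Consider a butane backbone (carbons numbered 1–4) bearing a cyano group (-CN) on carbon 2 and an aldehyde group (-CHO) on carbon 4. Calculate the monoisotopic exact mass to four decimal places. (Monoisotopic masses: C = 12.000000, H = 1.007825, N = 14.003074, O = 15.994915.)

Atom tally by fragment:
  CH3 → C:1 H:3
  CH(CN) → C:2 H:1 N:1
  CH2 → C:1 H:2
  CH2CHO → C:2 H:3 O:1
Element totals:
  C: 6
  H: 9
  N: 1
  O: 1
Molecular formula: C6H9NO.
  M = 6(12.0) + 9(1.007825) + 14.003074 + 15.994915
    = 72.000000 + 9.070425 + 14.003074 + 15.994915 = 111.068414

111.0684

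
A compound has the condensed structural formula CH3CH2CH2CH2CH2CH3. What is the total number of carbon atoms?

6

Element totals:
  C: 6
  H: 14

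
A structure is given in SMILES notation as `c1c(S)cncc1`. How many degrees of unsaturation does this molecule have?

Atom tally by fragment:
  pyridine ring core → C:5 H:5 N:1
  (− 1 ring H displaced by substituents)
  + SH → S:1 H:1
Element totals:
  C: 5
  H: 5
  N: 1
  S: 1
Molecular formula: C5H5NS.
DoU = (2C + 2 + N − H − X) / 2 = (2·5 + 2 + 1 − 5 − 0) / 2 = 4.

4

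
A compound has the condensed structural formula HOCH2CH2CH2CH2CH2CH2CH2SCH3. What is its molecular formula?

Element totals:
  C: 8
  H: 18
  O: 1
  S: 1

C8H18OS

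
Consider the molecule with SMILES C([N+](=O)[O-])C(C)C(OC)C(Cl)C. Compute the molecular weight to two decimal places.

195.64 g/mol

Atom tally by fragment:
  O2NCH2 → C:1 H:2 N:1 O:2
  CH(CH3) → C:2 H:4
  CH(OCH3) → C:2 H:4 O:1
  CH(Cl) → C:1 H:1 Cl:1
  CH3 → C:1 H:3
Element totals:
  C: 7
  H: 14
  Cl: 1
  N: 1
  O: 3
Molecular formula: C7H14ClNO3.
  M = 7(12.011) + 14(1.008) + 35.45 + 14.007 + 3(15.999)
    = 84.077 + 14.112 + 35.450 + 14.007 + 47.997 = 195.643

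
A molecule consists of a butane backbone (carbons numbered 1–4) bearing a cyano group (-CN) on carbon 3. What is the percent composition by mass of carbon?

Atom tally by fragment:
  CH3 → C:1 H:3
  CH2 → C:1 H:2
  CH(CN) → C:2 H:1 N:1
  CH3 → C:1 H:3
Element totals:
  C: 5
  H: 9
  N: 1
Molecular formula: C5H9N.
Molar mass = 83.134 g/mol.
Mass from C: 5 × 12.011 = 60.055 g/mol.
%C = 60.055 / 83.134 × 100 = 72.24%.

72.24%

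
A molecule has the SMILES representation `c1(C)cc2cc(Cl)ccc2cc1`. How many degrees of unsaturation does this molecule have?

7

Atom tally by fragment:
  naphthalene ring system core → C:10 H:8
  (− 2 ring H displaced by substituents)
  + CH3 → C:1 H:3
  + Cl → Cl:1
Element totals:
  C: 11
  H: 9
  Cl: 1
Molecular formula: C11H9Cl.
DoU = (2C + 2 + N − H − X) / 2 = (2·11 + 2 + 0 − 9 − 1) / 2 = 7.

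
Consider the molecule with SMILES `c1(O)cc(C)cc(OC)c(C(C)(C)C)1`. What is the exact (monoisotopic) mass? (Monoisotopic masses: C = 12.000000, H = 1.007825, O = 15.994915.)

194.1307

Atom tally by fragment:
  benzene ring core → C:6 H:6
  (− 4 ring H displaced by substituents)
  + OH → O:1 H:1
  + CH3 → C:1 H:3
  + OCH3 → C:1 H:3 O:1
  + C(CH3)3 → C:4 H:9
Element totals:
  C: 12
  H: 18
  O: 2
Molecular formula: C12H18O2.
  M = 12(12.0) + 18(1.007825) + 2(15.994915)
    = 144.000000 + 18.140850 + 31.989830 = 194.130680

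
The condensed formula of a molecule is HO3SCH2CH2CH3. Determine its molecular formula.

C3H8O3S

Atom tally by fragment:
  HO3SCH2 → C:1 H:3 S:1 O:3
  CH2 → C:1 H:2
  CH3 → C:1 H:3
Element totals:
  C: 3
  H: 8
  O: 3
  S: 1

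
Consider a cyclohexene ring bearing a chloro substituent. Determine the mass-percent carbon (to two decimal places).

61.81%

Atom tally by fragment:
  cyclohexene ring core → C:6 H:10
  (− 1 ring H displaced by substituents)
  + Cl → Cl:1
Element totals:
  C: 6
  H: 9
  Cl: 1
Molecular formula: C6H9Cl.
Molar mass = 116.588 g/mol.
Mass from C: 6 × 12.011 = 72.066 g/mol.
%C = 72.066 / 116.588 × 100 = 61.81%.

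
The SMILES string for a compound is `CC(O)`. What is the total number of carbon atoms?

2

Atom tally by fragment:
  CH3 → C:1 H:3
  CH2OH → C:1 H:3 O:1
Element totals:
  C: 2
  H: 6
  O: 1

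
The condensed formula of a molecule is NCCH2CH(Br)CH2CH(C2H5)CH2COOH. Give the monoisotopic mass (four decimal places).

247.0208

Element totals:
  C: 9
  H: 14
  Br: 1
  N: 1
  O: 2
Molecular formula: C9H14BrNO2.
  M = 9(12.0) + 14(1.007825) + 78.918338 + 14.003074 + 2(15.994915)
    = 108.000000 + 14.109550 + 78.918338 + 14.003074 + 31.989830 = 247.020792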